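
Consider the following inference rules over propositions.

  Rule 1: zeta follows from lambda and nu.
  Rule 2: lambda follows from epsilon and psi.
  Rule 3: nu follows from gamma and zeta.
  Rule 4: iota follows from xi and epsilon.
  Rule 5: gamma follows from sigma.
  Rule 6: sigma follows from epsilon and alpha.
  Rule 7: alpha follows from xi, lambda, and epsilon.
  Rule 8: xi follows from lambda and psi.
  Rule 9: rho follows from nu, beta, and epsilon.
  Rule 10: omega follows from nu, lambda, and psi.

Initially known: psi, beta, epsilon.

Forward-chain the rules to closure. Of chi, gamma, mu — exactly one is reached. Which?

gamma

From epsilon and psi, Rule 2 gives lambda.
lambda and psi hold, so xi follows (Rule 8).
xi, lambda, and epsilon hold, so alpha follows (Rule 7).
epsilon and alpha hold, so sigma follows (Rule 6).
From sigma, Rule 5 gives gamma.
No rule produces chi, and it is not given. No rule produces mu, and it is not given.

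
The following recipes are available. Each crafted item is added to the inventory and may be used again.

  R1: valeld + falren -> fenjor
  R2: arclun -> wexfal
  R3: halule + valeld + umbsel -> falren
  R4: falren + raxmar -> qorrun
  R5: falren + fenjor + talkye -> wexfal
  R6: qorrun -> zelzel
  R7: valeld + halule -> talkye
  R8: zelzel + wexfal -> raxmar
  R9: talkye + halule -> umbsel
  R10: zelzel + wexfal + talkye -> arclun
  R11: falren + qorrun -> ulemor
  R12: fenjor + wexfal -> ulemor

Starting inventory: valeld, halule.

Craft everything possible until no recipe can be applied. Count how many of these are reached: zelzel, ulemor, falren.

2

valeld + halule -> talkye (R7).
Using R9, talkye and halule make umbsel.
halule + valeld + umbsel -> falren (R3).
Using R1, valeld and falren make fenjor.
Using R5, falren, fenjor, and talkye make wexfal.
fenjor + wexfal -> ulemor (R12).
zelzel would need qorrun (R6), but qorrun is never obtained.
ulemor: reached.
falren: reached.
Reached: ulemor and falren — 2 of the 3.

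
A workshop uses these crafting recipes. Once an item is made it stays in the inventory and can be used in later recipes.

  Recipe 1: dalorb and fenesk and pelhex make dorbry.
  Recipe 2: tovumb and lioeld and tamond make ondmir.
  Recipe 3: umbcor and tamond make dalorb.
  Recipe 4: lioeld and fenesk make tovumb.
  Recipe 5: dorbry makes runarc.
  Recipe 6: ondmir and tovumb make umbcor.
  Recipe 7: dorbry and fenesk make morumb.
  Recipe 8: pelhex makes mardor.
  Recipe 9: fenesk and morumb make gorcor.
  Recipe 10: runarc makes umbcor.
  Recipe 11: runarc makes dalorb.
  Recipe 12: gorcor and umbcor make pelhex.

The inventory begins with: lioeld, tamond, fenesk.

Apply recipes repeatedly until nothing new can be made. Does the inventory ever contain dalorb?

lioeld and fenesk → tovumb (Recipe 4).
Using Recipe 2, tovumb, lioeld, and tamond make ondmir.
Using Recipe 6, ondmir and tovumb make umbcor.
Using Recipe 3, umbcor and tamond make dalorb.

Yes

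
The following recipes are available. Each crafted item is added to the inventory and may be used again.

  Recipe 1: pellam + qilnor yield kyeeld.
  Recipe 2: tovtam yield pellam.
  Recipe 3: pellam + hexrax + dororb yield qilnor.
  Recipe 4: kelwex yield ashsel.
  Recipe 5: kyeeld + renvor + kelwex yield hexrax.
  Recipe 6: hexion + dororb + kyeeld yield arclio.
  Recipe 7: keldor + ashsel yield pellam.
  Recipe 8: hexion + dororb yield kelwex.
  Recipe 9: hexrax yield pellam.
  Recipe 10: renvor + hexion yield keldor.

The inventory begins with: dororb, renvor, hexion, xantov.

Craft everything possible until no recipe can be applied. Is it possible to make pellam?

Yes

renvor + hexion → keldor (Recipe 10).
Using Recipe 8, hexion and dororb make kelwex.
Using Recipe 4, kelwex makes ashsel.
keldor + ashsel → pellam (Recipe 7).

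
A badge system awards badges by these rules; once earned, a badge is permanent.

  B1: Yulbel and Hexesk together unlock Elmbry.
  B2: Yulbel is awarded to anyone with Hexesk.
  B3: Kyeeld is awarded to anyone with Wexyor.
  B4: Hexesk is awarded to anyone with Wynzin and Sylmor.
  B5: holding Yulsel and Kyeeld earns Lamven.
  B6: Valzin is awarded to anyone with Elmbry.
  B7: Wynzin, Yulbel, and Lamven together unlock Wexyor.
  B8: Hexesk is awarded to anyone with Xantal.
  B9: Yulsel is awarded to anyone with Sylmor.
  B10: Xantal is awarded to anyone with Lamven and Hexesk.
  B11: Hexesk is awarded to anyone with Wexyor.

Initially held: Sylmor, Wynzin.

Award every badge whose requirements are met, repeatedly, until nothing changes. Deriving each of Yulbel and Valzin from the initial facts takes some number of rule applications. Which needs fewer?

Yulbel: With Wynzin and Sylmor, Hexesk is earned (B4). With Hexesk, Yulbel is earned (B2). [2 rule applications]
Valzin: With Wynzin and Sylmor, Hexesk is earned (B4). With Hexesk, Yulbel is earned (B2). With Yulbel and Hexesk, Elmbry is earned (B1). With Elmbry, Valzin is earned (B6). [4 rule applications]
Yulbel needs fewer.

Yulbel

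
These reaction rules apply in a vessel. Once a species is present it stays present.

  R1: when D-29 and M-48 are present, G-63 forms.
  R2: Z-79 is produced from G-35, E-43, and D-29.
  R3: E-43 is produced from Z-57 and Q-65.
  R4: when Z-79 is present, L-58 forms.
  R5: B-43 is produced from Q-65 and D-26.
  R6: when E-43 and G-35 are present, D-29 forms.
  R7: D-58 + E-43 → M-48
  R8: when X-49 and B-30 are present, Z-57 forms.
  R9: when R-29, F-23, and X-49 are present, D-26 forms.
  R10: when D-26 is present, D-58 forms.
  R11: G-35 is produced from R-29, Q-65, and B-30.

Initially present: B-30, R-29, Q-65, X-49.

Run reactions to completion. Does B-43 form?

No

B-43 would need Q-65 and D-26 (R5), but D-26 never forms.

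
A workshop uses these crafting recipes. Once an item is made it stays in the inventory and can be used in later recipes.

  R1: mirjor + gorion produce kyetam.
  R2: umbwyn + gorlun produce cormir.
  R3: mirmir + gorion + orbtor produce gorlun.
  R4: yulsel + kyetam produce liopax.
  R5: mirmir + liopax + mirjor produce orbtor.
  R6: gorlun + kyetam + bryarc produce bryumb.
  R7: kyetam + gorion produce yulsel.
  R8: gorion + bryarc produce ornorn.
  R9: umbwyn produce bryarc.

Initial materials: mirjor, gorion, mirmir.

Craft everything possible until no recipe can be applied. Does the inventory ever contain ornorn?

ornorn would need gorion and bryarc (R8), but bryarc is never obtained.

No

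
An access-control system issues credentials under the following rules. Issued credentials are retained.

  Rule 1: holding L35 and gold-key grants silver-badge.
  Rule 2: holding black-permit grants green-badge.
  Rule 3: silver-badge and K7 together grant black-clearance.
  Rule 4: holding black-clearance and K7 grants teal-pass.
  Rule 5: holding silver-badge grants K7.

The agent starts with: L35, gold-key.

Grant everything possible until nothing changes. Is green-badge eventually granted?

No

green-badge would need black-permit (Rule 2), but black-permit is never granted.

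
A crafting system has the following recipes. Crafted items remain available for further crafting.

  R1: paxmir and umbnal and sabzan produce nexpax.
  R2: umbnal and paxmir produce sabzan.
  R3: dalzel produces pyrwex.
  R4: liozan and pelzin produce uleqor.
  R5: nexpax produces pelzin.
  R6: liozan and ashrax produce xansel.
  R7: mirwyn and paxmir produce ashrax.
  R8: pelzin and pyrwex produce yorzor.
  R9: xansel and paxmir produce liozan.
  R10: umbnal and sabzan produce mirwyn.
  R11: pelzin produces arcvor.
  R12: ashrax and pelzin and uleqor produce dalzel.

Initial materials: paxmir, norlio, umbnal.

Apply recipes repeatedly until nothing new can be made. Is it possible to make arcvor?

umbnal and paxmir → sabzan (R2).
paxmir and umbnal and sabzan → nexpax (R1).
Using R5, nexpax makes pelzin.
pelzin → arcvor (R11).

Yes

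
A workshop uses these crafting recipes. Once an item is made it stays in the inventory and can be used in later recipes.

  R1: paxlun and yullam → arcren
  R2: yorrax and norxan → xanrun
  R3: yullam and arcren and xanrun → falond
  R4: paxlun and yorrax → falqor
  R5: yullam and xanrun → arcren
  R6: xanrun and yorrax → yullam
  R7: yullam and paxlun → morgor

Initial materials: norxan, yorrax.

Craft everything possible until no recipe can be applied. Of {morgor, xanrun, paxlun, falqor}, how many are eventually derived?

Using R2, yorrax and norxan make xanrun.
morgor would need yullam and paxlun (R7), but paxlun is never obtained.
xanrun: reached.
No rule produces paxlun, and it is not given.
falqor would need paxlun and yorrax (R4), but paxlun is never obtained.
Reached: xanrun — 1 of the 4.

1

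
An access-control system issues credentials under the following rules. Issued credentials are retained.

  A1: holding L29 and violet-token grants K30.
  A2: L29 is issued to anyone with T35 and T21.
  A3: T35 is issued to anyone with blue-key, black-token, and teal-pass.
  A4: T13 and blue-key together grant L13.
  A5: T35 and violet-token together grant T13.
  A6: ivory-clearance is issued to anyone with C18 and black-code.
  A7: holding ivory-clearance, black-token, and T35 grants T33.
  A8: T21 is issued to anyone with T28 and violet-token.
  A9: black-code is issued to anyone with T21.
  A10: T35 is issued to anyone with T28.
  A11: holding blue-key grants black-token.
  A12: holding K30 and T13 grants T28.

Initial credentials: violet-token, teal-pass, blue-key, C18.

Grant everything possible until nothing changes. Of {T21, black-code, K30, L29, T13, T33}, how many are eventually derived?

Holding blue-key grants black-token (A11).
Holding blue-key, black-token, and teal-pass grants T35 (A3).
Holding T35 and violet-token grants T13 (A5).
T21 would need T28 and violet-token (A8), but T28 is never granted.
black-code would need T21 (A9), but T21 is never granted.
K30 would need L29 and violet-token (A1), but L29 is never granted.
L29 would need T35 and T21 (A2), but T21 is never granted.
T13: reached.
T33 would need ivory-clearance, black-token, and T35 (A7), but ivory-clearance is never granted.
Reached: T13 — 1 of the 6.

1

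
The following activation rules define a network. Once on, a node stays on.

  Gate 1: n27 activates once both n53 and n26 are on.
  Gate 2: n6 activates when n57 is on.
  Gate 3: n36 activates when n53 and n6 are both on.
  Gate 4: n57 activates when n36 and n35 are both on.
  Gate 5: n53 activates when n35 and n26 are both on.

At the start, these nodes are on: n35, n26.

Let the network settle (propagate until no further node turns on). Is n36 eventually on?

n36 would need n53 and n6 (Gate 3), but n6 never turns on.

No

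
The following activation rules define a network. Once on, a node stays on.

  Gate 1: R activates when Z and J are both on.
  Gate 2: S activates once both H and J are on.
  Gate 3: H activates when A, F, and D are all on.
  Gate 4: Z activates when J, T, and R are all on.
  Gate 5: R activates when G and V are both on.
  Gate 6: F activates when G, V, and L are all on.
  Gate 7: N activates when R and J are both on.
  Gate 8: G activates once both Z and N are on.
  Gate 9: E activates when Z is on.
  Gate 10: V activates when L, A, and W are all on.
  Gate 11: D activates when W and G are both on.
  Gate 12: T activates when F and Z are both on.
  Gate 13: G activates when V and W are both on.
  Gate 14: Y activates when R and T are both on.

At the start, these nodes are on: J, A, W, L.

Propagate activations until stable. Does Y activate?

No

Y would need R and T (Gate 14), but T never turns on.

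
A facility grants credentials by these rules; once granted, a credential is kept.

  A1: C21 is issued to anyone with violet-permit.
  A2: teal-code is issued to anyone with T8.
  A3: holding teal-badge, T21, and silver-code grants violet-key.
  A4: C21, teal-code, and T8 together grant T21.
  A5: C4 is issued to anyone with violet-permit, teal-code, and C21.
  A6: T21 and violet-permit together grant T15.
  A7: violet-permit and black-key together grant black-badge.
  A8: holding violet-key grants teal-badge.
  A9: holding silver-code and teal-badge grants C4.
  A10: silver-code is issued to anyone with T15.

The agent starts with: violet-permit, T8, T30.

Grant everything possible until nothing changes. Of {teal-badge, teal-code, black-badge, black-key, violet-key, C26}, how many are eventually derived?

Holding T8 grants teal-code (A2).
teal-badge would need violet-key (A8), but violet-key is never granted.
teal-code: reached.
black-badge would need violet-permit and black-key (A7), but black-key is never granted.
No rule produces black-key, and it is not given.
violet-key would need teal-badge, T21, and silver-code (A3), but teal-badge is never granted.
No rule produces C26, and it is not given.
Reached: teal-code — 1 of the 6.

1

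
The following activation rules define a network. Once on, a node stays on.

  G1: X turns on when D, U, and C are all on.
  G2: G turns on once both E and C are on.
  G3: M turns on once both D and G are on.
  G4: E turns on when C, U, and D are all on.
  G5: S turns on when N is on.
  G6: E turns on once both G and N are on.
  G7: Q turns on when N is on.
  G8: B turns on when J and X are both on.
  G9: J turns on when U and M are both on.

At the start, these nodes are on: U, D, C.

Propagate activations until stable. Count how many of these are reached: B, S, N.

1

D, U, and C are on, so X turns on (G1).
C, U, and D are on, so E turns on (G4).
E and C are on, so G turns on (G2).
D and G are on, so M turns on (G3).
G9: U and M on → J on.
J and X are on, so B turns on (G8).
B: reached.
S would need N (G5), but N never turns on.
No rule produces N, and it is not given.
Reached: B — 1 of the 3.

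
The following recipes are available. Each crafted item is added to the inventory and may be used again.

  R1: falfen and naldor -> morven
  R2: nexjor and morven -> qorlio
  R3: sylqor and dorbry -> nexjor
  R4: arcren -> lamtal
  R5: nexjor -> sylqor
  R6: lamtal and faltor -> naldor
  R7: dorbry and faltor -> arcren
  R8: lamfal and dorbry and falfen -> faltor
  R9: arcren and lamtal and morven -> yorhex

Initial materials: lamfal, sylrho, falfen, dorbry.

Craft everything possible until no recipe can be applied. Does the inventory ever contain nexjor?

nexjor would need sylqor and dorbry (R3), but sylqor is never obtained.

No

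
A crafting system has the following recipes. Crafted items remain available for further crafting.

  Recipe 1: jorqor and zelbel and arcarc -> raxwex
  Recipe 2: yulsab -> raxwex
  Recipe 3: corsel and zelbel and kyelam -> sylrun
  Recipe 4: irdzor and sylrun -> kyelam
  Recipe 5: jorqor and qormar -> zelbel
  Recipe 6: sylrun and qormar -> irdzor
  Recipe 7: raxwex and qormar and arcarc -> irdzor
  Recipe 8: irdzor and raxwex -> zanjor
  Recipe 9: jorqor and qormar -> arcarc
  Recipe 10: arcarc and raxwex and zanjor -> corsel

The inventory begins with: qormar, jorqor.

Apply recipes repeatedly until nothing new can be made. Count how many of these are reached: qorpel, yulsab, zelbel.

jorqor and qormar -> zelbel (Recipe 5).
No rule produces qorpel, and it is not given.
No rule produces yulsab, and it is not given.
zelbel: reached.
Reached: zelbel — 1 of the 3.

1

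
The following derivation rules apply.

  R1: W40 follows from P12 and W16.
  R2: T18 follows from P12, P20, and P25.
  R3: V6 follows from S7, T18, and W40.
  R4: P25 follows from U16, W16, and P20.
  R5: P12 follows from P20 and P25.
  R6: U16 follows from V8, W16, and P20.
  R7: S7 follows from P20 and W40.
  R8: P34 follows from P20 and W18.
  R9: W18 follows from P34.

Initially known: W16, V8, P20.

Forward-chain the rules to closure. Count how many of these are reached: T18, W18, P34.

V8, W16, and P20 hold, so U16 follows (R6).
From U16, W16, and P20, R4 gives P25.
From P20 and P25, R5 gives P12.
P12, P20, and P25 hold, so T18 follows (R2).
T18: reached.
W18 would need P34 (R9), but P34 is never established.
P34 would need P20 and W18 (R8), but W18 is never established.
Reached: T18 — 1 of the 3.

1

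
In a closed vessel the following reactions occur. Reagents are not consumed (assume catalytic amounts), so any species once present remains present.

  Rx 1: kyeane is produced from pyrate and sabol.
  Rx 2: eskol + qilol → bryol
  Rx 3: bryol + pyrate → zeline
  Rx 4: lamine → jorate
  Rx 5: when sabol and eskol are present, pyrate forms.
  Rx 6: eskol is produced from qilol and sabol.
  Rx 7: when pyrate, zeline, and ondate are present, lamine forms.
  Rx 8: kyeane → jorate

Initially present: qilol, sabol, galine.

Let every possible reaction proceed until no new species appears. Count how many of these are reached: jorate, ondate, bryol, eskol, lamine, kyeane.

4

qilol and sabol present → eskol forms (Rx 6).
sabol and eskol present → pyrate forms (Rx 5).
eskol and qilol present → bryol forms (Rx 2).
pyrate and sabol present → kyeane forms (Rx 1).
kyeane present → jorate forms (Rx 8).
jorate: reached.
No rule produces ondate, and it is not given.
bryol: reached.
eskol: reached.
lamine would need pyrate, zeline, and ondate (Rx 7), but ondate never forms.
kyeane: reached.
Reached: jorate, bryol, eskol, and kyeane — 4 of the 6.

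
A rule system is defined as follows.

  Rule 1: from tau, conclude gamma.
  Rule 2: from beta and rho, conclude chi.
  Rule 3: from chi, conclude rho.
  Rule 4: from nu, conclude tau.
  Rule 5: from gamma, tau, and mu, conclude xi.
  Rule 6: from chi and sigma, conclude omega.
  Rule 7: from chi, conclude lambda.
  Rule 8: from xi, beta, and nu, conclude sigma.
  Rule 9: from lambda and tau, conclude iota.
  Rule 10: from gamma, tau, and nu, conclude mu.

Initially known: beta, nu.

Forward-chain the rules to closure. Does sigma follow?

nu holds, so tau follows (Rule 4).
tau holds, so gamma follows (Rule 1).
From gamma, tau, and nu, Rule 10 gives mu.
From gamma, tau, and mu, Rule 5 gives xi.
From xi, beta, and nu, Rule 8 gives sigma.

Yes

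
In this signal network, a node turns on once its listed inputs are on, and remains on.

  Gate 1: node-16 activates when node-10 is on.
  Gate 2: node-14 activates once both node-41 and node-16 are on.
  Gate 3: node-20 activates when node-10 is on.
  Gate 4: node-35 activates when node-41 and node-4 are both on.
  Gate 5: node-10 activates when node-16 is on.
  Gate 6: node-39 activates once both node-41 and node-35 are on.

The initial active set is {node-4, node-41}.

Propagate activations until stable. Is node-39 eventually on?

Yes

Gate 4: node-41 and node-4 on → node-35 on.
node-41 and node-35 are on, so node-39 activates (Gate 6).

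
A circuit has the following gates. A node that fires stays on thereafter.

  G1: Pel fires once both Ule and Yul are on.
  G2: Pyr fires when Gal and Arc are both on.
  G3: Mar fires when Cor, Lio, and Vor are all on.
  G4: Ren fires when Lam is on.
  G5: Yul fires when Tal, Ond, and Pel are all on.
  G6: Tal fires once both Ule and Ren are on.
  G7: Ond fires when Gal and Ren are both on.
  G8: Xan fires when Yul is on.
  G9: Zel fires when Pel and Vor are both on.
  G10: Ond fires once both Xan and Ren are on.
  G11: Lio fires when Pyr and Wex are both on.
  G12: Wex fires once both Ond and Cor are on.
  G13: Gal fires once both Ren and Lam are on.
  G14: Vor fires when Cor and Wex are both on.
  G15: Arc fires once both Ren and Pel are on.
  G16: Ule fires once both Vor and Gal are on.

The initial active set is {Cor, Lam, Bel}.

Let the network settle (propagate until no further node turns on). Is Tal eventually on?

Lam is on, so Ren fires (G4).
G13: Ren and Lam on → Gal on.
G7: Gal and Ren on → Ond on.
G12: Ond and Cor on → Wex on.
Cor and Wex are on, so Vor fires (G14).
G16: Vor and Gal on → Ule on.
G6: Ule and Ren on → Tal on.

Yes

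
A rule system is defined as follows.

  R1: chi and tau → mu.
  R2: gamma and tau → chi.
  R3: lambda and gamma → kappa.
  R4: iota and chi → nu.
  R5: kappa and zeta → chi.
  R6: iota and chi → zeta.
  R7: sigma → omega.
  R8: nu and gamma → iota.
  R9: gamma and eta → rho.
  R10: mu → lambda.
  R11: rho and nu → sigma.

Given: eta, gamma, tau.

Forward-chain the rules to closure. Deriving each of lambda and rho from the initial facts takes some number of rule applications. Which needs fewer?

rho: From gamma and eta, R9 gives rho. [1 rule application]
lambda: gamma and tau hold, so chi follows (R2). From chi and tau, R1 gives mu. mu holds, so lambda follows (R10). [3 rule applications]
rho needs fewer.

rho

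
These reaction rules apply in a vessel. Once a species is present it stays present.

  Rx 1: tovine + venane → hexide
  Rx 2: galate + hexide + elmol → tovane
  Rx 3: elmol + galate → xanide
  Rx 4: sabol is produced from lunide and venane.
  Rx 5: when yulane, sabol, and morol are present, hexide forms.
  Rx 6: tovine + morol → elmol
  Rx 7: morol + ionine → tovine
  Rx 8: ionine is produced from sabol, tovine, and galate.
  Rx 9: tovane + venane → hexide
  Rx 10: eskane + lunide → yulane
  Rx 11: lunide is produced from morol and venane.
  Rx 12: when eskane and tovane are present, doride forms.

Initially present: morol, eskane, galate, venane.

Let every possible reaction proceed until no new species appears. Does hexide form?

morol and venane present → lunide forms (Rx 11).
eskane and lunide present → yulane forms (Rx 10).
lunide and venane present → sabol forms (Rx 4).
yulane, sabol, and morol present → hexide forms (Rx 5).

Yes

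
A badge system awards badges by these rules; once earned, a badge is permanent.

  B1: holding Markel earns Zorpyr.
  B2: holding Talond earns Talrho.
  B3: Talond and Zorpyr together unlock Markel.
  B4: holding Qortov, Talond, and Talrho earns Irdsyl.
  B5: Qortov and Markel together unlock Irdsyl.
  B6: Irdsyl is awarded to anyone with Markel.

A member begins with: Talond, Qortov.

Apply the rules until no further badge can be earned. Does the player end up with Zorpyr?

No

Zorpyr would need Markel (B1), but Markel is never earned.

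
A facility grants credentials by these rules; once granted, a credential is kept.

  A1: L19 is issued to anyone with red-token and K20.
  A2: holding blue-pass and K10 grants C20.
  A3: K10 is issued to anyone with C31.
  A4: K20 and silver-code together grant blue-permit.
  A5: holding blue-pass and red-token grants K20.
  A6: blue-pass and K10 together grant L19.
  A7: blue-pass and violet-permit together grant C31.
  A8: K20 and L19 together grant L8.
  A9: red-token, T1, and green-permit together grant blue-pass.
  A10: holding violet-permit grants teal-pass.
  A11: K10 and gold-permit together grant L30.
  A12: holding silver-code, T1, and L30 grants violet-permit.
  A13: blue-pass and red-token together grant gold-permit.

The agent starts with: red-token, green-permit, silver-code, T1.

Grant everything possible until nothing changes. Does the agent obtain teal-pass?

No

teal-pass would need violet-permit (A10), but violet-permit is never granted.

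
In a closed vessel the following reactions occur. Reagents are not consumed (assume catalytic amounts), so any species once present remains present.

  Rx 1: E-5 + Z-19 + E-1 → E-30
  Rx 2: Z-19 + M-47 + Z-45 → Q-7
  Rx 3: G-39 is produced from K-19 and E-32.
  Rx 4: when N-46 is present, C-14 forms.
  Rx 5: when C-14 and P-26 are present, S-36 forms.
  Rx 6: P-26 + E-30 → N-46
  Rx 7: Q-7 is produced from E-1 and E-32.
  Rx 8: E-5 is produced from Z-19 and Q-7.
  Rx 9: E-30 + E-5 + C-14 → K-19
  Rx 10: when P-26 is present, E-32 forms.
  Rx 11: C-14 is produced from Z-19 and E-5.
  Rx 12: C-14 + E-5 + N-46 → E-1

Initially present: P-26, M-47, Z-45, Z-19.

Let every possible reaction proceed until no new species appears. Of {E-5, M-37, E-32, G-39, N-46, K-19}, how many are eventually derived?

2

Z-19, M-47, and Z-45 present → Q-7 forms (Rx 2).
P-26 present → E-32 forms (Rx 10).
Z-19 and Q-7 present → E-5 forms (Rx 8).
E-5: reached.
No rule produces M-37, and it is not given.
E-32: reached.
G-39 would need K-19 and E-32 (Rx 3), but K-19 never forms.
N-46 would need P-26 and E-30 (Rx 6), but E-30 never forms.
K-19 would need E-30, E-5, and C-14 (Rx 9), but E-30 never forms.
Reached: E-5 and E-32 — 2 of the 6.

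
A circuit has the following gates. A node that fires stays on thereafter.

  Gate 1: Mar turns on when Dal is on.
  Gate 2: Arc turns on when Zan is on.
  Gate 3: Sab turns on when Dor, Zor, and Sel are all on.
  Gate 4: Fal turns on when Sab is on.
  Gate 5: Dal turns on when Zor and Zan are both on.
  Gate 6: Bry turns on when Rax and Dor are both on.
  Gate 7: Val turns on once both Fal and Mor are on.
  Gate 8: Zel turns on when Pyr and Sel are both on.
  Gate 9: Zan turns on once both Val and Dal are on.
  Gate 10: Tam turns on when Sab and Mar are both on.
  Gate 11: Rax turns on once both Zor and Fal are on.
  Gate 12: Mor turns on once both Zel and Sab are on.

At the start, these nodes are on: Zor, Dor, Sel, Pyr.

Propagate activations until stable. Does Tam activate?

Tam would need Sab and Mar (Gate 10), but Mar never turns on.

No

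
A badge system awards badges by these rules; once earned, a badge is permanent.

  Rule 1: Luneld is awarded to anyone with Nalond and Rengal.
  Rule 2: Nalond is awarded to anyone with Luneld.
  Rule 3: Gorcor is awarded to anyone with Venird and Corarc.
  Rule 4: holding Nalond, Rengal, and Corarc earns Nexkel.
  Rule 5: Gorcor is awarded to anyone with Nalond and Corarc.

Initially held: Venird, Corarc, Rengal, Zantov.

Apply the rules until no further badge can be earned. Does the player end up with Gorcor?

With Venird and Corarc, Gorcor is earned (Rule 3).

Yes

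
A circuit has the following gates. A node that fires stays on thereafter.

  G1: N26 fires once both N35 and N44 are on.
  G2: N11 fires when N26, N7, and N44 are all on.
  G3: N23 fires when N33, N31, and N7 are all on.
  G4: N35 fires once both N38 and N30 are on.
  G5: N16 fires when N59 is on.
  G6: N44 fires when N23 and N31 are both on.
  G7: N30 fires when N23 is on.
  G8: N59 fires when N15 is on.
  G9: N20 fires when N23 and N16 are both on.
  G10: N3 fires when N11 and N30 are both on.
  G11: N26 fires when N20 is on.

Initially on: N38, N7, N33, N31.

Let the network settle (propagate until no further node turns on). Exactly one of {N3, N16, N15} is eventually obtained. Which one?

N3

G3: N33, N31, and N7 on → N23 on.
G6: N23 and N31 on → N44 on.
N23 is on, so N30 fires (G7).
G4: N38 and N30 on → N35 on.
N35 and N44 are on, so N26 fires (G1).
G2: N26, N7, and N44 on → N11 on.
N11 and N30 are on, so N3 fires (G10).
No rule produces N15, and it is not given. N16 would need N59 (G5), but N59 never turns on.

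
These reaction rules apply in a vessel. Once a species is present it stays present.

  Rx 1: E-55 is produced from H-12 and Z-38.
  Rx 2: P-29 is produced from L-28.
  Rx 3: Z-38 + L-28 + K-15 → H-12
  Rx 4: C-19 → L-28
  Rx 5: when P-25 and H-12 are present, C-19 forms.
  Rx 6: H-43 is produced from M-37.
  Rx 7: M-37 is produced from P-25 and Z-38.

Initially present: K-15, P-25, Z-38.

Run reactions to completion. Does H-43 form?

P-25 and Z-38 present → M-37 forms (Rx 7).
M-37 present → H-43 forms (Rx 6).

Yes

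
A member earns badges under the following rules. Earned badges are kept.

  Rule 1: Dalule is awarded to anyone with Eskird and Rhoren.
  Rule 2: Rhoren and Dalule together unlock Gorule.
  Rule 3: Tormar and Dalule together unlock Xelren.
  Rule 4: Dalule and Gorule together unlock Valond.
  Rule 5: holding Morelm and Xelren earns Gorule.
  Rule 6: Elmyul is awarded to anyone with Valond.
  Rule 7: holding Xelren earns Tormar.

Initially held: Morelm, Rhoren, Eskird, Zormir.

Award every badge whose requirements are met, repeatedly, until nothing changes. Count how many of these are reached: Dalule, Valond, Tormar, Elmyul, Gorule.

4

With Eskird and Rhoren, Dalule is earned (Rule 1).
With Rhoren and Dalule, Gorule is earned (Rule 2).
With Dalule and Gorule, Valond is earned (Rule 4).
With Valond, Elmyul is earned (Rule 6).
Dalule: reached.
Valond: reached.
Tormar would need Xelren (Rule 7), but Xelren is never earned.
Elmyul: reached.
Gorule: reached.
Reached: Dalule, Valond, Elmyul, and Gorule — 4 of the 5.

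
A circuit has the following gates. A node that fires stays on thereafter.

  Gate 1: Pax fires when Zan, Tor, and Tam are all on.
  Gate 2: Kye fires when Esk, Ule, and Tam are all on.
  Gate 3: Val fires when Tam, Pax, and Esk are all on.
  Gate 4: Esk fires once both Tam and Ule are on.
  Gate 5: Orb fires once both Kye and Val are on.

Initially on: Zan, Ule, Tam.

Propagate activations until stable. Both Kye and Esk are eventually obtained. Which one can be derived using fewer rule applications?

Esk

Esk: Tam and Ule are on, so Esk fires (Gate 4). [1 rule application]
Kye: Tam and Ule are on, so Esk fires (Gate 4). Esk, Ule, and Tam are on, so Kye fires (Gate 2). [2 rule applications]
Esk needs fewer.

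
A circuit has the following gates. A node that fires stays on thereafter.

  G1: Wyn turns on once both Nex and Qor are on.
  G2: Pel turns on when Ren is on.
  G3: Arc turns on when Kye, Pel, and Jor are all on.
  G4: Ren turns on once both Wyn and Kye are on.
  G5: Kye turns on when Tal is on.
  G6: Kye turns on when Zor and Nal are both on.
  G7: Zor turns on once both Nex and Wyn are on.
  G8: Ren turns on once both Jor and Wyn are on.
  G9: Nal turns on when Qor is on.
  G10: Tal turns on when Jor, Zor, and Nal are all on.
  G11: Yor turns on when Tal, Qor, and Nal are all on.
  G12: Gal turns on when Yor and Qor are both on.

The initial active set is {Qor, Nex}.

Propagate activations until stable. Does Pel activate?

Nex and Qor are on, so Wyn turns on (G1).
Qor is on, so Nal turns on (G9).
Nex and Wyn are on, so Zor turns on (G7).
G6: Zor and Nal on → Kye on.
G4: Wyn and Kye on → Ren on.
G2: Ren on → Pel on.

Yes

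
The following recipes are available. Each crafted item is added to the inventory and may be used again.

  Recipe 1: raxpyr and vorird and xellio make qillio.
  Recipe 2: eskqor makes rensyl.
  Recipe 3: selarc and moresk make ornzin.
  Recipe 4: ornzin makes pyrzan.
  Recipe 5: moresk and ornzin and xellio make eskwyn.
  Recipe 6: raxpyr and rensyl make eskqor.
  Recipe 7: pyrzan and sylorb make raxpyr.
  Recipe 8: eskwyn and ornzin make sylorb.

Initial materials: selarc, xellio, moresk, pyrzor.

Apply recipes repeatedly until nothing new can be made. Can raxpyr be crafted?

Yes

Using Recipe 3, selarc and moresk make ornzin.
moresk and ornzin and xellio → eskwyn (Recipe 5).
ornzin → pyrzan (Recipe 4).
eskwyn and ornzin → sylorb (Recipe 8).
pyrzan and sylorb → raxpyr (Recipe 7).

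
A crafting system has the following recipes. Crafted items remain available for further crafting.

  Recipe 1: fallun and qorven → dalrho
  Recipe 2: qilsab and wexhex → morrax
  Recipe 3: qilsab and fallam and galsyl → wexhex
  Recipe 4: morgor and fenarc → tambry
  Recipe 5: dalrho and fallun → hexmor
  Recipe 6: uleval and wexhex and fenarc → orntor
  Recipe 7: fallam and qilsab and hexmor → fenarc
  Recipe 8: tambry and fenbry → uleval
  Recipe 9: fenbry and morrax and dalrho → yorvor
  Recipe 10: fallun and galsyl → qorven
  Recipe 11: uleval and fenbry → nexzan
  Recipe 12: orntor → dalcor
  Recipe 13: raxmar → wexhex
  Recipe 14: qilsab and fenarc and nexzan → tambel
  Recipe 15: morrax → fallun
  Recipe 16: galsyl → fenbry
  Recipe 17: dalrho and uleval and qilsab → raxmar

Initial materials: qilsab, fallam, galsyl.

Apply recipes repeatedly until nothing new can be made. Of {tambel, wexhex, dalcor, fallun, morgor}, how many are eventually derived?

2

Using Recipe 3, qilsab, fallam, and galsyl make wexhex.
qilsab and wexhex → morrax (Recipe 2).
morrax → fallun (Recipe 15).
tambel would need qilsab, fenarc, and nexzan (Recipe 14), but nexzan is never obtained.
wexhex: reached.
dalcor would need orntor (Recipe 12), but orntor is never obtained.
fallun: reached.
No rule produces morgor, and it is not given.
Reached: wexhex and fallun — 2 of the 5.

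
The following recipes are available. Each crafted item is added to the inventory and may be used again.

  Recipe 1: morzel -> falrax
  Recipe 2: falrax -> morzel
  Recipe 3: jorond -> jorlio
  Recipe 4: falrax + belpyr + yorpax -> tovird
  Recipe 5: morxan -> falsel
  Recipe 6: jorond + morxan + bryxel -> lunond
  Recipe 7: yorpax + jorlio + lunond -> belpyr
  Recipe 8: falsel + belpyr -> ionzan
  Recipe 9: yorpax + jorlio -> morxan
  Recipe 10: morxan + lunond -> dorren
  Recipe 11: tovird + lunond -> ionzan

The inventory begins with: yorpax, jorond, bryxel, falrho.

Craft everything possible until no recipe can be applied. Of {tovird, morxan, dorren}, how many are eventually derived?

Using Recipe 3, jorond makes jorlio.
Using Recipe 9, yorpax and jorlio make morxan.
Using Recipe 6, jorond, morxan, and bryxel make lunond.
Using Recipe 10, morxan and lunond make dorren.
tovird would need falrax, belpyr, and yorpax (Recipe 4), but falrax is never obtained.
morxan: reached.
dorren: reached.
Reached: morxan and dorren — 2 of the 3.

2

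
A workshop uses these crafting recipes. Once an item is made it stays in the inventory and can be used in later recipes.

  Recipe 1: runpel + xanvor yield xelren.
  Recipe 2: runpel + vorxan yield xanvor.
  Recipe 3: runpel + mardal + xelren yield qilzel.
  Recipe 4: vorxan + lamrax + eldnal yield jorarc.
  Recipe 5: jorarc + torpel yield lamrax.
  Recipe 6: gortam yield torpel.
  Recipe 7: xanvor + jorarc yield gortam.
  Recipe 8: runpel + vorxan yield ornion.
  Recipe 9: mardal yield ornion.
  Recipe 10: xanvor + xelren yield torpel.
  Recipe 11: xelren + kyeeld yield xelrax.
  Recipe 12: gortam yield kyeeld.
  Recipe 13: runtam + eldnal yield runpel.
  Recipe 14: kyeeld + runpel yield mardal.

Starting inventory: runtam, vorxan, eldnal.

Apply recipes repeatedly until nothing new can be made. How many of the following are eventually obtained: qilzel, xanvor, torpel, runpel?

runtam + eldnal → runpel (Recipe 13).
Using Recipe 2, runpel and vorxan make xanvor.
runpel + xanvor → xelren (Recipe 1).
xanvor + xelren → torpel (Recipe 10).
qilzel would need runpel, mardal, and xelren (Recipe 3), but mardal is never obtained.
xanvor: reached.
torpel: reached.
runpel: reached.
Reached: xanvor, torpel, and runpel — 3 of the 4.

3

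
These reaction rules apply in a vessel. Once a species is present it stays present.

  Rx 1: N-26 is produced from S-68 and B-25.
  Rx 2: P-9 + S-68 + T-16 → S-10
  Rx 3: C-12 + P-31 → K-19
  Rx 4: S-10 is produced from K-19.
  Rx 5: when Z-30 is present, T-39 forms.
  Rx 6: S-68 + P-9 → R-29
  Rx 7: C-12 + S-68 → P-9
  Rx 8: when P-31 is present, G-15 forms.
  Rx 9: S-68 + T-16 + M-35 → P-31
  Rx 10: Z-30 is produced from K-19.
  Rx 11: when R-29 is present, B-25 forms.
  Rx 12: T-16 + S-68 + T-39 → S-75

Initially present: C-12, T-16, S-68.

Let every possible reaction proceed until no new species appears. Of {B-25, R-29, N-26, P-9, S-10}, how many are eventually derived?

C-12 and S-68 present → P-9 forms (Rx 7).
P-9, S-68, and T-16 present → S-10 forms (Rx 2).
S-68 and P-9 present → R-29 forms (Rx 6).
R-29 present → B-25 forms (Rx 11).
S-68 and B-25 present → N-26 forms (Rx 1).
B-25: reached.
R-29: reached.
N-26: reached.
P-9: reached.
S-10: reached.
All 5 are reached.

5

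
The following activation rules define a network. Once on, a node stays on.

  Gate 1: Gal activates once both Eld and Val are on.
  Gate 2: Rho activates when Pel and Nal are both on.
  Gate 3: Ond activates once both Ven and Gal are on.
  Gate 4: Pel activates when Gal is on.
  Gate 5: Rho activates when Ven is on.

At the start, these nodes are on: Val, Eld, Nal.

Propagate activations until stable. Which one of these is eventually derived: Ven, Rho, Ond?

Rho

Gate 1: Eld and Val on → Gal on.
Gate 4: Gal on → Pel on.
Pel and Nal are on, so Rho activates (Gate 2).
No rule produces Ven, and it is not given. Ond would need Ven and Gal (Gate 3), but Ven never turns on.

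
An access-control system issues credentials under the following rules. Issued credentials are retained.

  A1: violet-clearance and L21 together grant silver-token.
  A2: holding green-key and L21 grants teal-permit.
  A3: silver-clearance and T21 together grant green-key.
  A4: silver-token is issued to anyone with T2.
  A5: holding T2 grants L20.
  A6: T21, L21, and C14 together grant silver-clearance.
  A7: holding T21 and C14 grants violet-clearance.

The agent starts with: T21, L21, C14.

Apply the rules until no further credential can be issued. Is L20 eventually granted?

No

L20 would need T2 (A5), but T2 is never granted.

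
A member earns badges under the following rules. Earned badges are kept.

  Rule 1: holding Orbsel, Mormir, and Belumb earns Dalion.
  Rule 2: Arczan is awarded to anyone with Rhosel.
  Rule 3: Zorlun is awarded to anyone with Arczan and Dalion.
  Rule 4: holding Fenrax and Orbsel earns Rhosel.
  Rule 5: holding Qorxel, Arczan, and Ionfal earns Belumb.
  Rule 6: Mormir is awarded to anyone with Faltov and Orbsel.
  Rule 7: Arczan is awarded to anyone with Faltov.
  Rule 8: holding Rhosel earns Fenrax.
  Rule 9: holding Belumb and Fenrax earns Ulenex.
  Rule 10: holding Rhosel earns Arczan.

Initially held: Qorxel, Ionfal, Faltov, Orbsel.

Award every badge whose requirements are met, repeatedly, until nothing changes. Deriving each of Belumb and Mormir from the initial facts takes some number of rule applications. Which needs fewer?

Mormir

Mormir: With Faltov and Orbsel, Mormir is earned (Rule 6). [1 rule application]
Belumb: With Faltov, Arczan is earned (Rule 7). With Qorxel, Arczan, and Ionfal, Belumb is earned (Rule 5). [2 rule applications]
Mormir needs fewer.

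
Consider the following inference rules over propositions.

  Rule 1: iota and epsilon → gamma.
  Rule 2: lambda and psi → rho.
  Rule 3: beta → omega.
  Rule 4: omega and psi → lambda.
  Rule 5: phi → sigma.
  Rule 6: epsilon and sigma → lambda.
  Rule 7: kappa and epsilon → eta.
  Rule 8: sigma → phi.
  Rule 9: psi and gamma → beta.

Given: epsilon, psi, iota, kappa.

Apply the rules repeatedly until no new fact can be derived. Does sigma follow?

No

sigma would need phi (Rule 5), but phi is never established.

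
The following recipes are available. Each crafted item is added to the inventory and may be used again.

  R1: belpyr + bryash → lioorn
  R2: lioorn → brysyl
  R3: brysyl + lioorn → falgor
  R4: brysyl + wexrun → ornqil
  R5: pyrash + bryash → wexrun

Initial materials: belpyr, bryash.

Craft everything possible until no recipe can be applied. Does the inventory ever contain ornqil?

No

ornqil would need brysyl and wexrun (R4), but wexrun is never obtained.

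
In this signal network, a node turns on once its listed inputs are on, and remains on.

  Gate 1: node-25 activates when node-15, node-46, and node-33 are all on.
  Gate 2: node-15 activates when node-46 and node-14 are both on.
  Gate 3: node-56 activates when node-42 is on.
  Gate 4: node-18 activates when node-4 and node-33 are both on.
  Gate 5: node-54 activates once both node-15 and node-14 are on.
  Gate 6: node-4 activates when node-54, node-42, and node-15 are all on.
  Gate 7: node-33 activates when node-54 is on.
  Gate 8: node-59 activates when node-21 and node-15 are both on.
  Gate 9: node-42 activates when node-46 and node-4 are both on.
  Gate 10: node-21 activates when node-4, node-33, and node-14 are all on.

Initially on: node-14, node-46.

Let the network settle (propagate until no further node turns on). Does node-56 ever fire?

node-56 would need node-42 (Gate 3), but node-42 never turns on.

No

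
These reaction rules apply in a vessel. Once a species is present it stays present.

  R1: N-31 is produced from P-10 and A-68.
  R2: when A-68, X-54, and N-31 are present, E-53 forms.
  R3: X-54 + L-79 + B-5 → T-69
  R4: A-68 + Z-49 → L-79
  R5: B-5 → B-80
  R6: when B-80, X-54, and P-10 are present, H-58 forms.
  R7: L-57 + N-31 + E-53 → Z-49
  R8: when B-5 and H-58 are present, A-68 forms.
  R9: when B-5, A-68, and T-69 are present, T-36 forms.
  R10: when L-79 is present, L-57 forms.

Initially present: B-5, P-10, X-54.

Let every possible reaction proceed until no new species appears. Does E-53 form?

Yes

B-5 present → B-80 forms (R5).
B-80, X-54, and P-10 present → H-58 forms (R6).
B-5 and H-58 present → A-68 forms (R8).
P-10 and A-68 present → N-31 forms (R1).
A-68, X-54, and N-31 present → E-53 forms (R2).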